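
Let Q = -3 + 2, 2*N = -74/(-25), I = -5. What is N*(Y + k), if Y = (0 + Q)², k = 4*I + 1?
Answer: -666/25 ≈ -26.640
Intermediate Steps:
N = 37/25 (N = (-74/(-25))/2 = (-74*(-1/25))/2 = (½)*(74/25) = 37/25 ≈ 1.4800)
Q = -1
k = -19 (k = 4*(-5) + 1 = -20 + 1 = -19)
Y = 1 (Y = (0 - 1)² = (-1)² = 1)
N*(Y + k) = 37*(1 - 19)/25 = (37/25)*(-18) = -666/25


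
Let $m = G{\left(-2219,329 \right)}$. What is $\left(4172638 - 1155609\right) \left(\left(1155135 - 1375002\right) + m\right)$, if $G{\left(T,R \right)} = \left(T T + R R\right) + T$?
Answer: $14512259465364$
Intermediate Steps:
$G{\left(T,R \right)} = T + R^{2} + T^{2}$ ($G{\left(T,R \right)} = \left(T^{2} + R^{2}\right) + T = \left(R^{2} + T^{2}\right) + T = T + R^{2} + T^{2}$)
$m = 5029983$ ($m = -2219 + 329^{2} + \left(-2219\right)^{2} = -2219 + 108241 + 4923961 = 5029983$)
$\left(4172638 - 1155609\right) \left(\left(1155135 - 1375002\right) + m\right) = \left(4172638 - 1155609\right) \left(\left(1155135 - 1375002\right) + 5029983\right) = 3017029 \left(-219867 + 5029983\right) = 3017029 \cdot 4810116 = 14512259465364$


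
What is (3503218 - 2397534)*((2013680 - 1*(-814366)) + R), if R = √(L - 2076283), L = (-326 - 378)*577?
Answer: 3126925213464 + 1105684*I*√2482491 ≈ 3.1269e+12 + 1.7421e+9*I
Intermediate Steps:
L = -406208 (L = -704*577 = -406208)
R = I*√2482491 (R = √(-406208 - 2076283) = √(-2482491) = I*√2482491 ≈ 1575.6*I)
(3503218 - 2397534)*((2013680 - 1*(-814366)) + R) = (3503218 - 2397534)*((2013680 - 1*(-814366)) + I*√2482491) = 1105684*((2013680 + 814366) + I*√2482491) = 1105684*(2828046 + I*√2482491) = 3126925213464 + 1105684*I*√2482491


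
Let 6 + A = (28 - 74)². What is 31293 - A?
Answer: 29183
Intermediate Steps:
A = 2110 (A = -6 + (28 - 74)² = -6 + (-46)² = -6 + 2116 = 2110)
31293 - A = 31293 - 1*2110 = 31293 - 2110 = 29183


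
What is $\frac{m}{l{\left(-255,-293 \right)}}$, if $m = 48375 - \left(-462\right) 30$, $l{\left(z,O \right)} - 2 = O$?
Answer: $- \frac{20745}{97} \approx -213.87$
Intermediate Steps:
$l{\left(z,O \right)} = 2 + O$
$m = 62235$ ($m = 48375 - -13860 = 48375 + 13860 = 62235$)
$\frac{m}{l{\left(-255,-293 \right)}} = \frac{62235}{2 - 293} = \frac{62235}{-291} = 62235 \left(- \frac{1}{291}\right) = - \frac{20745}{97}$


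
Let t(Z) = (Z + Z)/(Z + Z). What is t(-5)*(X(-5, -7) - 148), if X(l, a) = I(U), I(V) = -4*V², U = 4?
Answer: -212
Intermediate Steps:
t(Z) = 1 (t(Z) = (2*Z)/((2*Z)) = (2*Z)*(1/(2*Z)) = 1)
X(l, a) = -64 (X(l, a) = -4*4² = -4*16 = -64)
t(-5)*(X(-5, -7) - 148) = 1*(-64 - 148) = 1*(-212) = -212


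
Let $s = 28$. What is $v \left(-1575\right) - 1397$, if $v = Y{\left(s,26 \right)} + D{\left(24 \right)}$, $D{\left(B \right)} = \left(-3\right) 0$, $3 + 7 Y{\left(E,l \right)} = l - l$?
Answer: $-722$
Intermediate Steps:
$Y{\left(E,l \right)} = - \frac{3}{7}$ ($Y{\left(E,l \right)} = - \frac{3}{7} + \frac{l - l}{7} = - \frac{3}{7} + \frac{1}{7} \cdot 0 = - \frac{3}{7} + 0 = - \frac{3}{7}$)
$D{\left(B \right)} = 0$
$v = - \frac{3}{7}$ ($v = - \frac{3}{7} + 0 = - \frac{3}{7} \approx -0.42857$)
$v \left(-1575\right) - 1397 = \left(- \frac{3}{7}\right) \left(-1575\right) - 1397 = 675 - 1397 = -722$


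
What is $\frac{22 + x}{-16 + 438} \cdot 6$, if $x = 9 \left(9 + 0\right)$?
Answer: $\frac{309}{211} \approx 1.4645$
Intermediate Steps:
$x = 81$ ($x = 9 \cdot 9 = 81$)
$\frac{22 + x}{-16 + 438} \cdot 6 = \frac{22 + 81}{-16 + 438} \cdot 6 = \frac{103}{422} \cdot 6 = \frac{309}{211}$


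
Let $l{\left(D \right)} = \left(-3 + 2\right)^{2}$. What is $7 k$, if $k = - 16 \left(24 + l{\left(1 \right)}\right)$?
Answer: $-2800$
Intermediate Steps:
$l{\left(D \right)} = 1$ ($l{\left(D \right)} = \left(-1\right)^{2} = 1$)
$k = -400$ ($k = - 16 \left(24 + 1\right) = \left(-16\right) 25 = -400$)
$7 k = 7 \left(-400\right) = -2800$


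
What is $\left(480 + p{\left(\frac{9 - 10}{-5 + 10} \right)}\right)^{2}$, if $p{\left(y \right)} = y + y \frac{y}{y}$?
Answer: $\frac{5750404}{25} \approx 2.3002 \cdot 10^{5}$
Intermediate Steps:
$p{\left(y \right)} = 2 y$ ($p{\left(y \right)} = y + y 1 = y + y = 2 y$)
$\left(480 + p{\left(\frac{9 - 10}{-5 + 10} \right)}\right)^{2} = \left(480 + 2 \frac{9 - 10}{-5 + 10}\right)^{2} = \left(480 + 2 \left(- \frac{1}{5}\right)\right)^{2} = \left(480 - \frac{2}{5}\right)^{2} = \left(\frac{2398}{5}\right)^{2} = \frac{5750404}{25}$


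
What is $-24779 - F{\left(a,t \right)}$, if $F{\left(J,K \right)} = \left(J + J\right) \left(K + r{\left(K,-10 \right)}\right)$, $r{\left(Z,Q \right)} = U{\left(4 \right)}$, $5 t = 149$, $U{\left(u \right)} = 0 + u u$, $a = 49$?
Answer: $- \frac{146337}{5} \approx -29267.0$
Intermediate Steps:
$U{\left(u \right)} = u^{2}$ ($U{\left(u \right)} = 0 + u^{2} = u^{2}$)
$t = \frac{149}{5}$ ($t = \frac{1}{5} \cdot 149 = \frac{149}{5} \approx 29.8$)
$r{\left(Z,Q \right)} = 16$ ($r{\left(Z,Q \right)} = 4^{2} = 16$)
$F{\left(J,K \right)} = 2 J \left(16 + K\right)$ ($F{\left(J,K \right)} = \left(J + J\right) \left(K + 16\right) = 2 J \left(16 + K\right)$)
$-24779 - F{\left(a,t \right)} = -24779 - 2 \cdot 49 \left(16 + \frac{149}{5}\right) = -24779 - 2 \cdot 49 \cdot \frac{229}{5} = -24779 - \frac{22442}{5} = - \frac{146337}{5}$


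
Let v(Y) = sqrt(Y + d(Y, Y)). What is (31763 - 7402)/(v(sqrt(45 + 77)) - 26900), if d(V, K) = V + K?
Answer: -237094760174500000/261805716049999451 - 982966350*sqrt(122)/261805716049999451 - 8813931605000*sqrt(3)*122**(1/4)/261805716049999451 - 73083*sqrt(3)*122**(3/4)/523611432099998902 ≈ -0.90581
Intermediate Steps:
d(V, K) = K + V
v(Y) = sqrt(3)*sqrt(Y) (v(Y) = sqrt(Y + (Y + Y)) = sqrt(Y + 2*Y) = sqrt(3*Y) = sqrt(3)*sqrt(Y))
(31763 - 7402)/(v(sqrt(45 + 77)) - 26900) = (31763 - 7402)/(sqrt(3)*sqrt(sqrt(45 + 77)) - 26900) = 24361/(sqrt(3)*sqrt(sqrt(122)) - 26900) = 24361/(sqrt(3)*122**(1/4) - 26900) = 24361/(-26900 + sqrt(3)*122**(1/4))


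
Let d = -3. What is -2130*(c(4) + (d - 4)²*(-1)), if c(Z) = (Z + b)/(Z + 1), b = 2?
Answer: 101814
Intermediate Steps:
c(Z) = (2 + Z)/(1 + Z) (c(Z) = (Z + 2)/(Z + 1) = (2 + Z)/(1 + Z))
-2130*(c(4) + (d - 4)²*(-1)) = -2130*((2 + 4)/(1 + 4) + (-3 - 4)²*(-1)) = -2130*(6/5 + (-7)²*(-1)) = -2130*((⅕)*6 + 49*(-1)) = -2130*(6/5 - 49) = -2130*(-239/5) = 101814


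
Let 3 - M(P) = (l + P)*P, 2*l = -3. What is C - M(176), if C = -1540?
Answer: 29169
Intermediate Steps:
l = -3/2 (l = (½)*(-3) = -3/2 ≈ -1.5000)
M(P) = 3 - P*(-3/2 + P) (M(P) = 3 - (-3/2 + P)*P = 3 - P*(-3/2 + P))
C - M(176) = -1540 - (3 - 1*176² + (3/2)*176) = -1540 - (3 - 1*30976 + 264) = -1540 - (3 - 30976 + 264) = -1540 - 1*(-30709) = -1540 + 30709 = 29169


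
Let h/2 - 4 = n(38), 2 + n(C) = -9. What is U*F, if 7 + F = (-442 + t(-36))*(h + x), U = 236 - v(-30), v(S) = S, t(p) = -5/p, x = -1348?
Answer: 480242651/3 ≈ 1.6008e+8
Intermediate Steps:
n(C) = -11 (n(C) = -2 - 9 = -11)
h = -14 (h = 8 + 2*(-11) = 8 - 22 = -14)
U = 266 (U = 236 - 1*(-30) = 236 + 30 = 266)
F = 3610847/6 (F = -7 + (-442 - 5/(-36))*(-14 - 1348) = -7 + (-442 - 5*(-1/36))*(-1362) = -7 + (-442 + 5/36)*(-1362) = -7 - 15907/36*(-1362) = -7 + 3610889/6 = 3610847/6 ≈ 6.0181e+5)
U*F = 266*(3610847/6) = 480242651/3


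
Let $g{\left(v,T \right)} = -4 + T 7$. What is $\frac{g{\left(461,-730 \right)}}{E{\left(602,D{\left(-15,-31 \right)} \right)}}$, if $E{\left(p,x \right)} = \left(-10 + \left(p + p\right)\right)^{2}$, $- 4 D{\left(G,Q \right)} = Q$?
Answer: $- \frac{2557}{712818} \approx -0.0035872$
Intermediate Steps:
$D{\left(G,Q \right)} = - \frac{Q}{4}$
$E{\left(p,x \right)} = \left(-10 + 2 p\right)^{2}$
$g{\left(v,T \right)} = -4 + 7 T$
$\frac{g{\left(461,-730 \right)}}{E{\left(602,D{\left(-15,-31 \right)} \right)}} = \frac{-4 + 7 \left(-730\right)}{4 \left(-5 + 602\right)^{2}} = \frac{-4 - 5110}{4 \cdot 597^{2}} = - \frac{5114}{4 \cdot 356409} = - \frac{5114}{1425636} = \left(-5114\right) \frac{1}{1425636} = - \frac{2557}{712818}$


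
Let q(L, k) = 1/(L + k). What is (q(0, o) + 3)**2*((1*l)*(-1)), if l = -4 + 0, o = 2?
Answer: 49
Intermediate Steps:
l = -4
(q(0, o) + 3)**2*((1*l)*(-1)) = (1/(0 + 2) + 3)**2*((1*(-4))*(-1)) = (1/2 + 3)**2*(-4*(-1)) = (1/2 + 3)**2*4 = (7/2)**2*4 = (49/4)*4 = 49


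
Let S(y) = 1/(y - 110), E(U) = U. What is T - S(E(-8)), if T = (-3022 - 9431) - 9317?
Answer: -2568859/118 ≈ -21770.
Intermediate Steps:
T = -21770 (T = -12453 - 9317 = -21770)
S(y) = 1/(-110 + y)
T - S(E(-8)) = -21770 - 1/(-110 - 8) = -21770 - 1/(-118) = -21770 - 1*(-1/118) = -21770 + 1/118 = -2568859/118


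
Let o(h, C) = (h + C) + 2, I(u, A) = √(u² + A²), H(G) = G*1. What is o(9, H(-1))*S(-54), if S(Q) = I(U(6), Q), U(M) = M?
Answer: 60*√82 ≈ 543.32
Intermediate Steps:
H(G) = G
I(u, A) = √(A² + u²)
o(h, C) = 2 + C + h (o(h, C) = (C + h) + 2 = 2 + C + h)
S(Q) = √(36 + Q²) (S(Q) = √(Q² + 6²) = √(Q² + 36) = √(36 + Q²))
o(9, H(-1))*S(-54) = (2 - 1 + 9)*√(36 + (-54)²) = 10*√(36 + 2916) = 10*√2952 = 10*(6*√82) = 60*√82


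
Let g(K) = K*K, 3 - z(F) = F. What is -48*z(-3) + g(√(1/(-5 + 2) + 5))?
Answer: -850/3 ≈ -283.33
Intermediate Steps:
z(F) = 3 - F
g(K) = K²
-48*z(-3) + g(√(1/(-5 + 2) + 5)) = -48*(3 - 1*(-3)) + (√(1/(-5 + 2) + 5))² = -48*(3 + 3) + (√(1/(-3) + 5))² = -48*6 + (√(-⅓ + 5))² = -288 + (√(14/3))² = -288 + (√42/3)² = -288 + 14/3 = -850/3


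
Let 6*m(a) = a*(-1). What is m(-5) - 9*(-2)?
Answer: 113/6 ≈ 18.833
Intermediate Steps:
m(a) = -a/6 (m(a) = (a*(-1))/6 = (-a)/6 = -a/6)
m(-5) - 9*(-2) = -1/6*(-5) - 9*(-2) = 5/6 + 18 = 113/6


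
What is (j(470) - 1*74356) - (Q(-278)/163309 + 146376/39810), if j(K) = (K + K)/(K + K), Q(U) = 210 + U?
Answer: -80571731646509/1083555215 ≈ -74359.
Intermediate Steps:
j(K) = 1 (j(K) = (2*K)/((2*K)) = (2*K)*(1/(2*K)) = 1)
(j(470) - 1*74356) - (Q(-278)/163309 + 146376/39810) = (1 - 1*74356) - ((210 - 278)/163309 + 146376/39810) = (1 - 74356) - (-68*1/163309 + 146376*(1/39810)) = -74355 - (-68/163309 + 24396/6635) = -74355 - 1*3983635184/1083555215 = -74355 - 3983635184/1083555215 = -80571731646509/1083555215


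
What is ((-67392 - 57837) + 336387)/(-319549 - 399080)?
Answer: -70386/239543 ≈ -0.29383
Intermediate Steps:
((-67392 - 57837) + 336387)/(-319549 - 399080) = (-125229 + 336387)/(-718629) = 211158*(-1/718629) = -70386/239543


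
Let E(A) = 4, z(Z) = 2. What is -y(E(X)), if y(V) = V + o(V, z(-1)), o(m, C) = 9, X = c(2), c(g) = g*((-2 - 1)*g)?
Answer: -13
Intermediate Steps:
c(g) = -3*g² (c(g) = g*(-3*g) = -3*g²)
X = -12 (X = -3*2² = -3*4 = -12)
y(V) = 9 + V (y(V) = V + 9 = 9 + V)
-y(E(X)) = -(9 + 4) = -1*13 = -13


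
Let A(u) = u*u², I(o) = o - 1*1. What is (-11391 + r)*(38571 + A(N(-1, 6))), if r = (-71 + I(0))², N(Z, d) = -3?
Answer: -239242608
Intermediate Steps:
I(o) = -1 + o (I(o) = o - 1 = -1 + o)
A(u) = u³
r = 5184 (r = (-71 + (-1 + 0))² = (-71 - 1)² = (-72)² = 5184)
(-11391 + r)*(38571 + A(N(-1, 6))) = (-11391 + 5184)*(38571 + (-3)³) = -6207*(38571 - 27) = -6207*38544 = -239242608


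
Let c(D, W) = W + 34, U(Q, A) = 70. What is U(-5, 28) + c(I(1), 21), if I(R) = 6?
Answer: 125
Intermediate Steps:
c(D, W) = 34 + W
U(-5, 28) + c(I(1), 21) = 70 + (34 + 21) = 70 + 55 = 125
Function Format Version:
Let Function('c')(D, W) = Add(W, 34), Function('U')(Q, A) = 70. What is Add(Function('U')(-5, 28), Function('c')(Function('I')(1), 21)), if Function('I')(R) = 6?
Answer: 125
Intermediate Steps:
Function('c')(D, W) = Add(34, W)
Add(Function('U')(-5, 28), Function('c')(Function('I')(1), 21)) = Add(70, Add(34, 21)) = Add(70, 55) = 125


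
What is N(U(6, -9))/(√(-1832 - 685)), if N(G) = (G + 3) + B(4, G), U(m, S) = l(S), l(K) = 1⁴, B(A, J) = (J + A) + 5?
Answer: -14*I*√2517/2517 ≈ -0.27905*I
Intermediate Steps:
B(A, J) = 5 + A + J (B(A, J) = (A + J) + 5 = 5 + A + J)
l(K) = 1
U(m, S) = 1
N(G) = 12 + 2*G (N(G) = (G + 3) + (5 + 4 + G) = (3 + G) + (9 + G) = 12 + 2*G)
N(U(6, -9))/(√(-1832 - 685)) = (12 + 2*1)/(√(-1832 - 685)) = (12 + 2)/(√(-2517)) = 14/((I*√2517)) = 14*(-I*√2517/2517) = -14*I*√2517/2517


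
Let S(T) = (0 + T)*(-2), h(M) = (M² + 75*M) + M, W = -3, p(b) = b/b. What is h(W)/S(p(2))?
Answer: 219/2 ≈ 109.50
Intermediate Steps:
p(b) = 1
h(M) = M² + 76*M
S(T) = -2*T (S(T) = T*(-2) = -2*T)
h(W)/S(p(2)) = (-3*(76 - 3))/((-2*1)) = -3*73/(-2) = -219*(-½) = 219/2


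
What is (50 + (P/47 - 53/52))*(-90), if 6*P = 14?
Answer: -5392365/1222 ≈ -4412.7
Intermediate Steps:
P = 7/3 (P = (1/6)*14 = 7/3 ≈ 2.3333)
(50 + (P/47 - 53/52))*(-90) = (50 + ((7/3)/47 - 53/52))*(-90) = (50 + ((7/3)*(1/47) - 53*1/52))*(-90) = (50 + (7/141 - 53/52))*(-90) = (50 - 7109/7332)*(-90) = (359491/7332)*(-90) = -5392365/1222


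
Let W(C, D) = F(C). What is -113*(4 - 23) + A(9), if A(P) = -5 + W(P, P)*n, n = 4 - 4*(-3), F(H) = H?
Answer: 2286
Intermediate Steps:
W(C, D) = C
n = 16 (n = 4 + 12 = 16)
A(P) = -5 + 16*P (A(P) = -5 + P*16 = -5 + 16*P)
-113*(4 - 23) + A(9) = -113*(4 - 23) + (-5 + 16*9) = -113*(-19) + (-5 + 144) = 2147 + 139 = 2286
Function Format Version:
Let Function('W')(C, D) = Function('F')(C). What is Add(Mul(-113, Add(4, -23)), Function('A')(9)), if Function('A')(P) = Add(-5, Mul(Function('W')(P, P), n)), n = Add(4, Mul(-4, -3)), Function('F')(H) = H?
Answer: 2286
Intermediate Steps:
Function('W')(C, D) = C
n = 16 (n = Add(4, 12) = 16)
Function('A')(P) = Add(-5, Mul(16, P)) (Function('A')(P) = Add(-5, Mul(P, 16)) = Add(-5, Mul(16, P)))
Add(Mul(-113, Add(4, -23)), Function('A')(9)) = Add(Mul(-113, Add(4, -23)), Add(-5, Mul(16, 9))) = Add(Mul(-113, -19), Add(-5, 144)) = Add(2147, 139) = 2286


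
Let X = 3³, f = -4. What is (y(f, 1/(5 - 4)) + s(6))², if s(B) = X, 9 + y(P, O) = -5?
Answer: 169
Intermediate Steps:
y(P, O) = -14 (y(P, O) = -9 - 5 = -14)
X = 27
s(B) = 27
(y(f, 1/(5 - 4)) + s(6))² = (-14 + 27)² = 13² = 169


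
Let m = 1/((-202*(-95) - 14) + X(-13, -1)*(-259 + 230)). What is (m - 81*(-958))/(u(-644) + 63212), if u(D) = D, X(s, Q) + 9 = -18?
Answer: 1548778483/1248794712 ≈ 1.2402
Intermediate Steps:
X(s, Q) = -27 (X(s, Q) = -9 - 18 = -27)
m = 1/19959 (m = 1/((-202*(-95) - 14) - 27*(-259 + 230)) = 1/((19190 - 14) - 27*(-29)) = 1/(19176 + 783) = 1/19959 ≈ 5.0103e-5)
(m - 81*(-958))/(u(-644) + 63212) = (1/19959 - 81*(-958))/(-644 + 63212) = (1/19959 + 77598)/62568 = (1548778483/19959)*(1/62568) = 1548778483/1248794712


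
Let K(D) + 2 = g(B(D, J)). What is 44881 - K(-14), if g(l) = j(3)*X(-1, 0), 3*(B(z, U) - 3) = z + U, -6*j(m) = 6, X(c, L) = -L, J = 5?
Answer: 44883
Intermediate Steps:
j(m) = -1 (j(m) = -⅙*6 = -1)
B(z, U) = 3 + U/3 + z/3 (B(z, U) = 3 + (z + U)/3 = 3 + (U + z)/3 = 3 + (U/3 + z/3) = 3 + U/3 + z/3)
g(l) = 0 (g(l) = -(-1)*0 = -1*0 = 0)
K(D) = -2 (K(D) = -2 + 0 = -2)
44881 - K(-14) = 44881 - 1*(-2) = 44881 + 2 = 44883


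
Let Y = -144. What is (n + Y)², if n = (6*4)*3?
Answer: 5184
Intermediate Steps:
n = 72 (n = 24*3 = 72)
(n + Y)² = (72 - 144)² = (-72)² = 5184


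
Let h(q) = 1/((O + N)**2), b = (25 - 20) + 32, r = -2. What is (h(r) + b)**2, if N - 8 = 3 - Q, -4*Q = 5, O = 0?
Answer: 7894855609/5764801 ≈ 1369.5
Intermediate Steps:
Q = -5/4 (Q = -1/4*5 = -5/4 ≈ -1.2500)
N = 49/4 (N = 8 + (3 - 1*(-5/4)) = 8 + (3 + 5/4) = 8 + 17/4 = 49/4 ≈ 12.250)
b = 37 (b = 5 + 32 = 37)
h(q) = 16/2401 (h(q) = 1/((0 + 49/4)**2) = 1/((49/4)**2) = 1/(2401/16) = 16/2401)
(h(r) + b)**2 = (16/2401 + 37)**2 = (88853/2401)**2 = 7894855609/5764801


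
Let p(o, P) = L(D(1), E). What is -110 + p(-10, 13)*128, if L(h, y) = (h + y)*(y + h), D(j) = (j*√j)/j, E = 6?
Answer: 6162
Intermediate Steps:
D(j) = √j (D(j) = j^(3/2)/j = √j)
L(h, y) = (h + y)² (L(h, y) = (h + y)*(h + y) = (h + y)²)
p(o, P) = 49 (p(o, P) = (√1 + 6)² = (1 + 6)² = 7² = 49)
-110 + p(-10, 13)*128 = -110 + 49*128 = -110 + 6272 = 6162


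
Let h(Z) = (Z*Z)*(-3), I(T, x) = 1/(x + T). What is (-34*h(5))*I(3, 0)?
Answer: 850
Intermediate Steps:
I(T, x) = 1/(T + x)
h(Z) = -3*Z² (h(Z) = Z²*(-3) = -3*Z²)
(-34*h(5))*I(3, 0) = (-(-102)*5²)/(3 + 0) = -(-102)*25/3 = -34*(-75)*(⅓) = 2550*(⅓) = 850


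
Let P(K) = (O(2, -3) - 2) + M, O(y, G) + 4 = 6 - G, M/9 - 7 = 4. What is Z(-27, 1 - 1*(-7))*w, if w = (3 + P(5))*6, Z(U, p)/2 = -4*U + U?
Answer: 102060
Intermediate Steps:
M = 99 (M = 63 + 9*4 = 63 + 36 = 99)
O(y, G) = 2 - G (O(y, G) = -4 + (6 - G) = 2 - G)
P(K) = 102 (P(K) = ((2 - 1*(-3)) - 2) + 99 = ((2 + 3) - 2) + 99 = (5 - 2) + 99 = 3 + 99 = 102)
Z(U, p) = -6*U (Z(U, p) = 2*(-4*U + U) = 2*(-3*U) = -6*U)
w = 630 (w = (3 + 102)*6 = 105*6 = 630)
Z(-27, 1 - 1*(-7))*w = -6*(-27)*630 = 162*630 = 102060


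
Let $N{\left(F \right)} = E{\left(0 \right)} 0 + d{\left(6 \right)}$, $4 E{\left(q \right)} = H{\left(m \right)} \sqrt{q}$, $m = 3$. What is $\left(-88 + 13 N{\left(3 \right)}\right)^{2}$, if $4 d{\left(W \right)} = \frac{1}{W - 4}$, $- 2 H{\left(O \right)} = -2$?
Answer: $\frac{477481}{64} \approx 7460.6$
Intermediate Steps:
$H{\left(O \right)} = 1$ ($H{\left(O \right)} = \left(- \frac{1}{2}\right) \left(-2\right) = 1$)
$d{\left(W \right)} = \frac{1}{4 \left(-4 + W\right)}$ ($d{\left(W \right)} = \frac{1}{4 \left(W - 4\right)} = \frac{1}{4 \left(-4 + W\right)}$)
$E{\left(q \right)} = \frac{\sqrt{q}}{4}$ ($E{\left(q \right)} = \frac{1 \sqrt{q}}{4} = \frac{\sqrt{q}}{4}$)
$N{\left(F \right)} = \frac{1}{8}$ ($N{\left(F \right)} = \frac{\sqrt{0}}{4} \cdot 0 + \frac{1}{4 \left(-4 + 6\right)} = \frac{1}{4} \cdot 0 \cdot 0 + \frac{1}{4 \cdot 2} = 0 \cdot 0 + \frac{1}{4} \cdot \frac{1}{2} = 0 + \frac{1}{8} = \frac{1}{8}$)
$\left(-88 + 13 N{\left(3 \right)}\right)^{2} = \left(-88 + 13 \cdot \frac{1}{8}\right)^{2} = \left(-88 + \frac{13}{8}\right)^{2} = \left(- \frac{691}{8}\right)^{2} = \frac{477481}{64}$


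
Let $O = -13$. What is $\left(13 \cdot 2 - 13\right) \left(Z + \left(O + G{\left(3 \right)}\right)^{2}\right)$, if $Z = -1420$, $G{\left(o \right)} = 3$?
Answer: $-17160$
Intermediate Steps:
$\left(13 \cdot 2 - 13\right) \left(Z + \left(O + G{\left(3 \right)}\right)^{2}\right) = \left(13 \cdot 2 - 13\right) \left(-1420 + \left(-13 + 3\right)^{2}\right) = \left(26 - 13\right) \left(-1420 + \left(-10\right)^{2}\right) = 13 \left(-1420 + 100\right) = 13 \left(-1320\right) = -17160$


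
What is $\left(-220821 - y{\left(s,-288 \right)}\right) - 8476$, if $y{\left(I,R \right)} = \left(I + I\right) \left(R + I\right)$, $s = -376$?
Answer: $-728625$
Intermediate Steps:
$y{\left(I,R \right)} = 2 I \left(I + R\right)$
$\left(-220821 - y{\left(s,-288 \right)}\right) - 8476 = \left(-220821 - 2 \left(-376\right) \left(-376 - 288\right)\right) - 8476 = \left(-220821 - 2 \left(-376\right) \left(-664\right)\right) - 8476 = \left(-220821 - 499328\right) - 8476 = -720149 - 8476 = -728625$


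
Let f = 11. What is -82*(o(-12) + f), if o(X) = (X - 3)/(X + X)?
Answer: -3813/4 ≈ -953.25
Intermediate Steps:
o(X) = (-3 + X)/(2*X) (o(X) = (-3 + X)/((2*X)) = (-3 + X)*(1/(2*X)) = (-3 + X)/(2*X))
-82*(o(-12) + f) = -82*((½)*(-3 - 12)/(-12) + 11) = -82*((½)*(-1/12)*(-15) + 11) = -82*(5/8 + 11) = -82*93/8 = -3813/4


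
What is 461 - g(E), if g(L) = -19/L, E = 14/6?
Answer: 3284/7 ≈ 469.14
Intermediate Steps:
E = 7/3 (E = 14*(⅙) = 7/3 ≈ 2.3333)
461 - g(E) = 461 - (-19)/7/3 = 461 - (-19)*3/7 = 461 - 1*(-57/7) = 461 + 57/7 = 3284/7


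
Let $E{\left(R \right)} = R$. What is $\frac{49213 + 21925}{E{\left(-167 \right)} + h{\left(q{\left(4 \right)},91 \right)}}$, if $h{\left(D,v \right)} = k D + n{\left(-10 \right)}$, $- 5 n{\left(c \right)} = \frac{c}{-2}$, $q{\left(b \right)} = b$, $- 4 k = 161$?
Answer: $- \frac{71138}{329} \approx -216.22$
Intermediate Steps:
$k = - \frac{161}{4}$ ($k = \left(- \frac{1}{4}\right) 161 = - \frac{161}{4} \approx -40.25$)
$n{\left(c \right)} = \frac{c}{10}$ ($n{\left(c \right)} = - \frac{c \frac{1}{-2}}{5} = - \frac{c \left(- \frac{1}{2}\right)}{5} = - \frac{\left(- \frac{1}{2}\right) c}{5} = \frac{c}{10}$)
$h{\left(D,v \right)} = -1 - \frac{161 D}{4}$ ($h{\left(D,v \right)} = - \frac{161 D}{4} + \frac{1}{10} \left(-10\right) = - \frac{161 D}{4} - 1 = -1 - \frac{161 D}{4}$)
$\frac{49213 + 21925}{E{\left(-167 \right)} + h{\left(q{\left(4 \right)},91 \right)}} = \frac{49213 + 21925}{-167 - 162} = \frac{71138}{-167 - 162} = \frac{71138}{-329} = 71138 \left(- \frac{1}{329}\right) = - \frac{71138}{329}$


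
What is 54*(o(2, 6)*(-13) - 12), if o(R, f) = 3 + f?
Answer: -6966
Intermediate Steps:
54*(o(2, 6)*(-13) - 12) = 54*((3 + 6)*(-13) - 12) = 54*(9*(-13) - 12) = 54*(-117 - 12) = 54*(-129) = -6966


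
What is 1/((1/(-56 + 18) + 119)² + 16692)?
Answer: 1444/44542689 ≈ 3.2418e-5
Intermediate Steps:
1/((1/(-56 + 18) + 119)² + 16692) = 1/((1/(-38) + 119)² + 16692) = 1/((-1/38 + 119)² + 16692) = 1/((4521/38)² + 16692) = 1/(20439441/1444 + 16692) = 1/(44542689/1444) = 1444/44542689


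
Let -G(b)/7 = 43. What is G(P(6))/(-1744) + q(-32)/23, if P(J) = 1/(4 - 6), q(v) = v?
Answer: -48885/40112 ≈ -1.2187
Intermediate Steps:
P(J) = -1/2 (P(J) = 1/(-2) = -1/2)
G(b) = -301 (G(b) = -7*43 = -301)
G(P(6))/(-1744) + q(-32)/23 = -301/(-1744) - 32/23 = -301*(-1/1744) - 32*1/23 = 301/1744 - 32/23 = -48885/40112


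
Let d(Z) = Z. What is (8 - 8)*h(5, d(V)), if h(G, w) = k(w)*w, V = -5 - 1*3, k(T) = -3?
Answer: 0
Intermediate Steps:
V = -8 (V = -5 - 3 = -8)
h(G, w) = -3*w
(8 - 8)*h(5, d(V)) = (8 - 8)*(-3*(-8)) = 0*24 = 0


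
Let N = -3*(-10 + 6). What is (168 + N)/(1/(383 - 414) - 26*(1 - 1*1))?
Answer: -5580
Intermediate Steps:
N = 12 (N = -3*(-4) = 12)
(168 + N)/(1/(383 - 414) - 26*(1 - 1*1)) = (168 + 12)/(1/(383 - 414) - 26*(1 - 1*1)) = 180/(1/(-31) - 26*(1 - 1)) = 180/(-1/31 - 26*0) = 180/(-1/31 + 0) = 180/(-1/31) = 180*(-31) = -5580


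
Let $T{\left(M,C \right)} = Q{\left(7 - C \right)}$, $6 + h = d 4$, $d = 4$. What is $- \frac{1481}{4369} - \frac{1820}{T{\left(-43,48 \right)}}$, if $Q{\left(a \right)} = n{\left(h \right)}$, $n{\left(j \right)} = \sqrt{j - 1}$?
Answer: $- \frac{7956023}{13107} \approx -607.01$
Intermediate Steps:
$h = 10$ ($h = -6 + 4 \cdot 4 = -6 + 16 = 10$)
$n{\left(j \right)} = \sqrt{-1 + j}$
$Q{\left(a \right)} = 3$ ($Q{\left(a \right)} = \sqrt{-1 + 10} = \sqrt{9} = 3$)
$T{\left(M,C \right)} = 3$
$- \frac{1481}{4369} - \frac{1820}{T{\left(-43,48 \right)}} = - \frac{1481}{4369} - \frac{1820}{3} = - \frac{7956023}{13107}$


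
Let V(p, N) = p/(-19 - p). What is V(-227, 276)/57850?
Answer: -227/12032800 ≈ -1.8865e-5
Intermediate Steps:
V(-227, 276)/57850 = -1*(-227)/(19 - 227)/57850 = -1*(-227)/(-208)*(1/57850) = -1*(-227)*(-1/208)*(1/57850) = -227/208*1/57850 = -227/12032800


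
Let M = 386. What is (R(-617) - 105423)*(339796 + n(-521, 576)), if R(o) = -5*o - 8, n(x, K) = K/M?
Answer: -6711944428936/193 ≈ -3.4777e+10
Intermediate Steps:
n(x, K) = K/386
R(o) = -8 - 5*o
(R(-617) - 105423)*(339796 + n(-521, 576)) = ((-8 - 5*(-617)) - 105423)*(339796 + (1/386)*576) = ((-8 + 3085) - 105423)*(339796 + 288/193) = (3077 - 105423)*(65580916/193) = -102346*65580916/193 = -6711944428936/193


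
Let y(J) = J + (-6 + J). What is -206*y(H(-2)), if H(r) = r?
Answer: 2060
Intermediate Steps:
y(J) = -6 + 2*J
-206*y(H(-2)) = -206*(-6 + 2*(-2)) = -206*(-6 - 4) = -206*(-10) = 2060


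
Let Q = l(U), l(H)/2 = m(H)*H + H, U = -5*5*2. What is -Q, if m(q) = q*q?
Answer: 250100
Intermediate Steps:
m(q) = q²
U = -50 (U = -25*2 = -50)
l(H) = 2*H + 2*H³ (l(H) = 2*(H²*H + H) = 2*(H³ + H) = 2*(H + H³) = 2*H + 2*H³)
Q = -250100 (Q = 2*(-50)*(1 + (-50)²) = 2*(-50)*(1 + 2500) = 2*(-50)*2501 = -250100)
-Q = -1*(-250100) = 250100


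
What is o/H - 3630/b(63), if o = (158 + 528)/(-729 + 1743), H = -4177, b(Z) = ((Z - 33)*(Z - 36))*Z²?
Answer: -97667776/75647754819 ≈ -0.0012911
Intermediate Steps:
b(Z) = Z²*(-36 + Z)*(-33 + Z) (b(Z) = ((-33 + Z)*(-36 + Z))*Z² = ((-36 + Z)*(-33 + Z))*Z² = Z²*(-36 + Z)*(-33 + Z))
o = 343/507 (o = 686/1014 = 686*(1/1014) = 343/507 ≈ 0.67653)
o/H - 3630/b(63) = (343/507)/(-4177) - 3630*1/(3969*(1188 + 63² - 69*63)) = (343/507)*(-1/4177) - 3630*1/(3969*(1188 + 3969 - 4347)) = -343/2117739 - 3630/(3969*810) = -343/2117739 - 3630/3214890 = -343/2117739 - 3630*1/3214890 = -343/2117739 - 121/107163 = -97667776/75647754819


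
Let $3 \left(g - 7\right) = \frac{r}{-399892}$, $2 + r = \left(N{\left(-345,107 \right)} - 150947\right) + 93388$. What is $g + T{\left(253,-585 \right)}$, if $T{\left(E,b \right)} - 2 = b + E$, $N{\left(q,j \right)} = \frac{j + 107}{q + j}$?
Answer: $- \frac{23052548273}{71380722} \approx -322.95$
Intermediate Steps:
$N{\left(q,j \right)} = \frac{107 + j}{j + q}$
$T{\left(E,b \right)} = 2 + E + b$ ($T{\left(E,b \right)} = 2 + \left(b + E\right) = 2 + \left(E + b\right) = 2 + E + b$)
$r = - \frac{6849866}{119}$ ($r = -2 + \left(\left(\frac{107 + 107}{107 - 345} - 150947\right) + 93388\right) = -2 + \left(\left(\frac{1}{-238} \cdot 214 - 150947\right) + 93388\right) = -2 + \left(\left(\left(- \frac{1}{238}\right) 214 - 150947\right) + 93388\right) = -2 + \left(\left(- \frac{107}{119} - 150947\right) + 93388\right) = -2 + \left(- \frac{17962800}{119} + 93388\right) = -2 - \frac{6849628}{119} = - \frac{6849866}{119} \approx -57562.0$)
$g = \frac{503089987}{71380722}$ ($g = 7 + \frac{\left(- \frac{6849866}{119}\right) \frac{1}{-399892}}{3} = 7 + \frac{\left(- \frac{6849866}{119}\right) \left(- \frac{1}{399892}\right)}{3} = 7 + \frac{1}{3} \cdot \frac{3424933}{23793574} = 7 + \frac{3424933}{71380722} = \frac{503089987}{71380722} \approx 7.048$)
$g + T{\left(253,-585 \right)} = \frac{503089987}{71380722} + \left(2 + 253 - 585\right) = \frac{503089987}{71380722} - 330 = - \frac{23052548273}{71380722}$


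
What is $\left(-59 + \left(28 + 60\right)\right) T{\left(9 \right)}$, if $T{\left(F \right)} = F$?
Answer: $261$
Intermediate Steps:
$\left(-59 + \left(28 + 60\right)\right) T{\left(9 \right)} = \left(-59 + \left(28 + 60\right)\right) 9 = \left(-59 + 88\right) 9 = 29 \cdot 9 = 261$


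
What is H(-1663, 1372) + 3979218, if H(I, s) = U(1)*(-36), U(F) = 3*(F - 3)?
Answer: 3979434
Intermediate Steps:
U(F) = -9 + 3*F (U(F) = 3*(-3 + F) = -9 + 3*F)
H(I, s) = 216 (H(I, s) = (-9 + 3*1)*(-36) = (-9 + 3)*(-36) = -6*(-36) = 216)
H(-1663, 1372) + 3979218 = 216 + 3979218 = 3979434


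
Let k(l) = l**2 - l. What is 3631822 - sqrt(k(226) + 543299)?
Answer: 3631822 - sqrt(594149) ≈ 3.6311e+6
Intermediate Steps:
3631822 - sqrt(k(226) + 543299) = 3631822 - sqrt(226*(-1 + 226) + 543299) = 3631822 - sqrt(226*225 + 543299) = 3631822 - sqrt(50850 + 543299) = 3631822 - sqrt(594149)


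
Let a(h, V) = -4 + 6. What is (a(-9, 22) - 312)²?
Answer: 96100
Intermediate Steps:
a(h, V) = 2
(a(-9, 22) - 312)² = (2 - 312)² = (-310)² = 96100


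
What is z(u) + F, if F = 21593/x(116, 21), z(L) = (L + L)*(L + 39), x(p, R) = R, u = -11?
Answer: 8657/21 ≈ 412.24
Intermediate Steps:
z(L) = 2*L*(39 + L) (z(L) = (2*L)*(39 + L) = 2*L*(39 + L))
F = 21593/21 ≈ 1028.2
z(u) + F = 2*(-11)*(39 - 11) + 21593/21 = 2*(-11)*28 + 21593/21 = -616 + 21593/21 = 8657/21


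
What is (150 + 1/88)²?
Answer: 174266401/7744 ≈ 22503.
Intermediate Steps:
(150 + 1/88)² = (13201/88)² = 174266401/7744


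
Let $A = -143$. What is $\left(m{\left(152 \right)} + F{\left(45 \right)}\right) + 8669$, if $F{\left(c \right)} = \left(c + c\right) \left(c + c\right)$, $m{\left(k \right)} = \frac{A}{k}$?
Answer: $\frac{2548745}{152} \approx 16768.0$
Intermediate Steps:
$m{\left(k \right)} = - \frac{143}{k}$
$F{\left(c \right)} = 4 c^{2}$ ($F{\left(c \right)} = 2 c 2 c = 4 c^{2}$)
$\left(m{\left(152 \right)} + F{\left(45 \right)}\right) + 8669 = \left(- \frac{143}{152} + 4 \cdot 45^{2}\right) + 8669 = \left(\left(-143\right) \frac{1}{152} + 4 \cdot 2025\right) + 8669 = \left(- \frac{143}{152} + 8100\right) + 8669 = \frac{1231057}{152} + 8669 = \frac{2548745}{152}$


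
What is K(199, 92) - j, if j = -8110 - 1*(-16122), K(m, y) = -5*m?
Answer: -9007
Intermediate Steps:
j = 8012 (j = -8110 + 16122 = 8012)
K(199, 92) - j = -5*199 - 1*8012 = -995 - 8012 = -9007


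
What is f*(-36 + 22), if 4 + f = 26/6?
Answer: -14/3 ≈ -4.6667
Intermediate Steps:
f = ⅓ (f = -4 + 26/6 = -4 + 26*(⅙) = -4 + 13/3 = ⅓ ≈ 0.33333)
f*(-36 + 22) = (-36 + 22)/3 = (⅓)*(-14) = -14/3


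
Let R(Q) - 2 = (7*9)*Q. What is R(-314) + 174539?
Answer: 154759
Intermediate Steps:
R(Q) = 2 + 63*Q (R(Q) = 2 + (7*9)*Q = 2 + 63*Q)
R(-314) + 174539 = (2 + 63*(-314)) + 174539 = (2 - 19782) + 174539 = -19780 + 174539 = 154759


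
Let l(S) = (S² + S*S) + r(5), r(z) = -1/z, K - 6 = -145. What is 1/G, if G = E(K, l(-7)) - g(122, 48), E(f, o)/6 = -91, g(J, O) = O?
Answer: -1/594 ≈ -0.0016835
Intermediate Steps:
K = -139 (K = 6 - 145 = -139)
l(S) = -⅕ + 2*S² (l(S) = (S² + S*S) - 1/5 = (S² + S²) - 1*⅕ = 2*S² - ⅕ = -⅕ + 2*S²)
E(f, o) = -546 (E(f, o) = 6*(-91) = -546)
G = -594 (G = -546 - 1*48 = -546 - 48 = -594)
1/G = 1/(-594) = -1/594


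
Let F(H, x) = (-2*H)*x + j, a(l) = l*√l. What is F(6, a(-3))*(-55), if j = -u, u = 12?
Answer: 660 - 1980*I*√3 ≈ 660.0 - 3429.5*I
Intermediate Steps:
a(l) = l^(3/2)
j = -12 (j = -1*12 = -12)
F(H, x) = -12 - 2*H*x (F(H, x) = (-2*H)*x - 12 = -2*H*x - 12 = -12 - 2*H*x)
F(6, a(-3))*(-55) = (-12 - 2*6*(-3)^(3/2))*(-55) = (-12 - 2*6*(-3*I*√3))*(-55) = (-12 + 36*I*√3)*(-55) = 660 - 1980*I*√3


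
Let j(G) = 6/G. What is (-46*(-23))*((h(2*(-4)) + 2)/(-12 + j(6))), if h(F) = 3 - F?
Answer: -13754/11 ≈ -1250.4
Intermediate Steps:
(-46*(-23))*((h(2*(-4)) + 2)/(-12 + j(6))) = (-46*(-23))*(((3 - 2*(-4)) + 2)/(-12 + 6/6)) = 1058*(((3 - 1*(-8)) + 2)/(-12 + 6*(⅙))) = 1058*(((3 + 8) + 2)/(-12 + 1)) = 1058*((11 + 2)/(-11)) = 1058*(13*(-1/11)) = 1058*(-13/11) = -13754/11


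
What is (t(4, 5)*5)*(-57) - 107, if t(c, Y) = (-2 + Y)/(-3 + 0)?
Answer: 178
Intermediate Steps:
t(c, Y) = 2/3 - Y/3 (t(c, Y) = (-2 + Y)/(-3) = (-2 + Y)*(-1/3) = 2/3 - Y/3)
(t(4, 5)*5)*(-57) - 107 = ((2/3 - 1/3*5)*5)*(-57) - 107 = ((2/3 - 5/3)*5)*(-57) - 107 = -1*5*(-57) - 107 = -5*(-57) - 107 = 285 - 107 = 178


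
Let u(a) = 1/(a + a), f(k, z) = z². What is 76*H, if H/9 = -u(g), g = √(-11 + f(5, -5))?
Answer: -171*√14/7 ≈ -91.403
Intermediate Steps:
g = √14 (g = √(-11 + (-5)²) = √(-11 + 25) = √14 ≈ 3.7417)
u(a) = 1/(2*a)
H = -9*√14/28 (H = 9*(-1/(2*(√14))) = 9*(-√14/14/2) = 9*(-√14/28) = -9*√14/28 ≈ -1.2027)
76*H = 76*(-9*√14/28) = -171*√14/7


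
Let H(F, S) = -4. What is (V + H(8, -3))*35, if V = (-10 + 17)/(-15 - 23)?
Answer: -5565/38 ≈ -146.45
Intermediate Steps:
V = -7/38 (V = 7/(-38) = 7*(-1/38) = -7/38 ≈ -0.18421)
(V + H(8, -3))*35 = (-7/38 - 4)*35 = -159/38*35 = -5565/38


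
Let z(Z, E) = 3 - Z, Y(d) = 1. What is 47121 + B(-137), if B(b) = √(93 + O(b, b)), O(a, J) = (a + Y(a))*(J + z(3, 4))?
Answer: 47121 + 5*√749 ≈ 47258.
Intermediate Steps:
O(a, J) = J*(1 + a) (O(a, J) = (a + 1)*(J + (3 - 1*3)) = (1 + a)*(J + (3 - 3)) = (1 + a)*(J + 0) = (1 + a)*J = J*(1 + a))
B(b) = √(93 + b*(1 + b))
47121 + B(-137) = 47121 + √(93 - 137 + (-137)²) = 47121 + √(93 - 137 + 18769) = 47121 + √18725 = 47121 + 5*√749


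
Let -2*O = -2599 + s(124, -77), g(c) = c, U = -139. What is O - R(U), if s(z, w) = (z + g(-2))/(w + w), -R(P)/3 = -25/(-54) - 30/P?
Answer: 250822499/192654 ≈ 1301.9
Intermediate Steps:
R(P) = -25/18 + 90/P (R(P) = -3*(-25/(-54) - 30/P) = -3*(-25*(-1/54) - 30/P) = -3*(25/54 - 30/P) = -25/18 + 90/P)
s(z, w) = (-2 + z)/(2*w) (s(z, w) = (z - 2)/(w + w) = (-2 + z)/((2*w)) = (-2 + z)*(1/(2*w)) = (-2 + z)/(2*w))
O = 100092/77 (O = -(-2599 + (½)*(-2 + 124)/(-77))/2 = -(-2599 + (½)*(-1/77)*122)/2 = -(-2599 - 61/77)/2 = -½*(-200184/77) = 100092/77 ≈ 1299.9)
O - R(U) = 100092/77 - (-25/18 + 90/(-139)) = 100092/77 - (-25/18 + 90*(-1/139)) = 100092/77 - (-25/18 - 90/139) = 100092/77 - 1*(-5095/2502) = 100092/77 + 5095/2502 = 250822499/192654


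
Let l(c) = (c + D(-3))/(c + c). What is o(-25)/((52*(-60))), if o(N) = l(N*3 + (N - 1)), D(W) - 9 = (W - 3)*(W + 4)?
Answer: -49/315120 ≈ -0.00015550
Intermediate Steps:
D(W) = 9 + (-3 + W)*(4 + W) (D(W) = 9 + (W - 3)*(W + 4) = 9 + (-3 + W)*(4 + W))
l(c) = (3 + c)/(2*c) (l(c) = (c + (-3 - 3 + (-3)²))/(c + c) = (c + (-3 - 3 + 9))/((2*c)) = (c + 3)*(1/(2*c)) = (3 + c)*(1/(2*c)) = (3 + c)/(2*c))
o(N) = (2 + 4*N)/(2*(-1 + 4*N)) (o(N) = (3 + (N*3 + (N - 1)))/(2*(N*3 + (N - 1))) = (3 + (3*N + (-1 + N)))/(2*(3*N + (-1 + N))) = (3 + (-1 + 4*N))/(2*(-1 + 4*N)) = (2 + 4*N)/(2*(-1 + 4*N)))
o(-25)/((52*(-60))) = ((1 + 2*(-25))/(-1 + 4*(-25)))/((52*(-60))) = ((1 - 50)/(-1 - 100))/(-3120) = (-49/(-101))*(-1/3120) = -1/101*(-49)*(-1/3120) = (49/101)*(-1/3120) = -49/315120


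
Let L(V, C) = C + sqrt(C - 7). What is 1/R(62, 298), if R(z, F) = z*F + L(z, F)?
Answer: 6258/117487595 - sqrt(291)/352462785 ≈ 5.3217e-5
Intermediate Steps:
L(V, C) = C + sqrt(-7 + C)
R(z, F) = F + sqrt(-7 + F) + F*z (R(z, F) = z*F + (F + sqrt(-7 + F)) = F*z + (F + sqrt(-7 + F)) = F + sqrt(-7 + F) + F*z)
1/R(62, 298) = 1/(298 + sqrt(-7 + 298) + 298*62) = 1/(298 + sqrt(291) + 18476) = 1/(18774 + sqrt(291))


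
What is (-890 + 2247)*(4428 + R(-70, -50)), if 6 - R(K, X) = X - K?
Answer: 5989798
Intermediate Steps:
R(K, X) = 6 + K - X (R(K, X) = 6 - (X - K) = 6 + (K - X) = 6 + K - X)
(-890 + 2247)*(4428 + R(-70, -50)) = (-890 + 2247)*(4428 + (6 - 70 - 1*(-50))) = 1357*(4428 + (6 - 70 + 50)) = 1357*(4428 - 14) = 1357*4414 = 5989798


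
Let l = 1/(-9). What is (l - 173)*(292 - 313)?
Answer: 10906/3 ≈ 3635.3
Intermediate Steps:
l = -⅑ ≈ -0.11111
(l - 173)*(292 - 313) = (-⅑ - 173)*(292 - 313) = -1558/9*(-21) = 10906/3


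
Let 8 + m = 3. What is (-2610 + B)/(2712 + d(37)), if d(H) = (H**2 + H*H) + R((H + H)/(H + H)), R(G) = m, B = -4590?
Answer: -160/121 ≈ -1.3223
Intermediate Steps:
m = -5 (m = -8 + 3 = -5)
R(G) = -5
d(H) = -5 + 2*H**2 (d(H) = (H**2 + H*H) - 5 = (H**2 + H**2) - 5 = 2*H**2 - 5 = -5 + 2*H**2)
(-2610 + B)/(2712 + d(37)) = (-2610 - 4590)/(2712 + (-5 + 2*37**2)) = -7200/(2712 + (-5 + 2*1369)) = -7200/(2712 + (-5 + 2738)) = -7200/(2712 + 2733) = -7200/5445 = -7200*1/5445 = -160/121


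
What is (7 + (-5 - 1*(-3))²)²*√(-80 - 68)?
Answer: 242*I*√37 ≈ 1472.0*I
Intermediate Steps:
(7 + (-5 - 1*(-3))²)²*√(-80 - 68) = (7 + (-5 + 3)²)²*√(-148) = (7 + (-2)²)²*(2*I*√37) = (7 + 4)²*(2*I*√37) = 11²*(2*I*√37) = 121*(2*I*√37) = 242*I*√37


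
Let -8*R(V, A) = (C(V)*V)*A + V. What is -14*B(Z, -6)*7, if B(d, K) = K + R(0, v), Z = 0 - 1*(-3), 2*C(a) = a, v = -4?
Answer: 588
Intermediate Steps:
C(a) = a/2
R(V, A) = -V/8 - A*V²/16 (R(V, A) = -(((V/2)*V)*A + V)/8 = -((V²/2)*A + V)/8 = -(A*V²/2 + V)/8 = -(V + A*V²/2)/8 = -V/8 - A*V²/16)
Z = 3 (Z = 0 + 3 = 3)
B(d, K) = K (B(d, K) = K - 1/16*0*(2 - 4*0) = K - 1/16*0*(2 + 0) = K - 1/16*0*2 = K + 0 = K)
-14*B(Z, -6)*7 = -14*(-6)*7 = 84*7 = 588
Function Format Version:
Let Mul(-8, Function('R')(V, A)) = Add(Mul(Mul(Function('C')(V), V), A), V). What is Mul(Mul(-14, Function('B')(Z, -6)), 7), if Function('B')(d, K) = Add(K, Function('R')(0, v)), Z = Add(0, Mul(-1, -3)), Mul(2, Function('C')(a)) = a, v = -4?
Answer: 588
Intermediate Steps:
Function('C')(a) = Mul(Rational(1, 2), a)
Function('R')(V, A) = Add(Mul(Rational(-1, 8), V), Mul(Rational(-1, 16), A, Pow(V, 2))) (Function('R')(V, A) = Mul(Rational(-1, 8), Add(Mul(Mul(Mul(Rational(1, 2), V), V), A), V)) = Mul(Rational(-1, 8), Add(Mul(Mul(Rational(1, 2), Pow(V, 2)), A), V)) = Mul(Rational(-1, 8), Add(Mul(Rational(1, 2), A, Pow(V, 2)), V)) = Mul(Rational(-1, 8), Add(V, Mul(Rational(1, 2), A, Pow(V, 2)))) = Add(Mul(Rational(-1, 8), V), Mul(Rational(-1, 16), A, Pow(V, 2))))
Z = 3 (Z = Add(0, 3) = 3)
Function('B')(d, K) = K (Function('B')(d, K) = Add(K, Mul(Rational(-1, 16), 0, Add(2, Mul(-4, 0)))) = Add(K, Mul(Rational(-1, 16), 0, Add(2, 0))) = Add(K, Mul(Rational(-1, 16), 0, 2)) = Add(K, 0) = K)
Mul(Mul(-14, Function('B')(Z, -6)), 7) = Mul(Mul(-14, -6), 7) = Mul(84, 7) = 588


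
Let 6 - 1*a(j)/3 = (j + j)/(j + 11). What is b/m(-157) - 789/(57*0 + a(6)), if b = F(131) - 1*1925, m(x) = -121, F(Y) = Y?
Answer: -379531/10890 ≈ -34.851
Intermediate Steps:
a(j) = 18 - 6*j/(11 + j) (a(j) = 18 - 3*(j + j)/(j + 11) = 18 - 3*2*j/(11 + j) = 18 - 6*j/(11 + j))
b = -1794 (b = 131 - 1*1925 = 131 - 1925 = -1794)
b/m(-157) - 789/(57*0 + a(6)) = -1794/(-121) - 789/(57*0 + 6*(33 + 2*6)/(11 + 6)) = -1794*(-1/121) - 789/(0 + 6*(33 + 12)/17) = 1794/121 - 789/(0 + 6*(1/17)*45) = 1794/121 - 789/(0 + 270/17) = 1794/121 - 789/270/17 = 1794/121 - 789*17/270 = 1794/121 - 4471/90 = -379531/10890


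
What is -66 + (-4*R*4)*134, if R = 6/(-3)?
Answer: 4222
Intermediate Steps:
R = -2 (R = 6*(-⅓) = -2)
-66 + (-4*R*4)*134 = -66 + (-4*(-2)*4)*134 = -66 + (8*4)*134 = -66 + 32*134 = -66 + 4288 = 4222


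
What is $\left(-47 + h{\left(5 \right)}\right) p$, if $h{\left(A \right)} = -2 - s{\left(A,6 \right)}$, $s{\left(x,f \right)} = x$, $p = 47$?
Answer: $-2538$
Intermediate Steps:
$h{\left(A \right)} = -2 - A$
$\left(-47 + h{\left(5 \right)}\right) p = \left(-47 - 7\right) 47 = \left(-54\right) 47 = -2538$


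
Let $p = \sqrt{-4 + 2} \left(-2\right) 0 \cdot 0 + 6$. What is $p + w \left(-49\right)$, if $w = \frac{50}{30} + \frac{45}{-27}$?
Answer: $6$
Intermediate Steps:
$p = 6$ ($p = \sqrt{-2} \cdot 0 \cdot 0 + 6 = i \sqrt{2} \cdot 0 + 6 = 0 + 6 = 6$)
$w = 0$ ($w = 50 \cdot \frac{1}{30} + 45 \left(- \frac{1}{27}\right) = \frac{5}{3} - \frac{5}{3} = 0$)
$p + w \left(-49\right) = 6 + 0 \left(-49\right) = 6 + 0 = 6$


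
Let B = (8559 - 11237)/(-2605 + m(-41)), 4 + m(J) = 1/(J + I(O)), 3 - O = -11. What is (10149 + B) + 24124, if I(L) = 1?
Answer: 3576871673/104361 ≈ 34274.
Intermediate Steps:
O = 14 (O = 3 - 1*(-11) = 3 + 11 = 14)
m(J) = -4 + 1/(1 + J) (m(J) = -4 + 1/(J + 1) = -4 + 1/(1 + J))
B = 107120/104361 (B = (8559 - 11237)/(-2605 + (-3 - 4*(-41))/(1 - 41)) = -2678/(-2605 + (-3 + 164)/(-40)) = -2678/(-2605 - 1/40*161) = -2678/(-2605 - 161/40) = -2678/(-104361/40) = -2678*(-40/104361) = 107120/104361 ≈ 1.0264)
(10149 + B) + 24124 = (10149 + 107120/104361) + 24124 = 1059266909/104361 + 24124 = 3576871673/104361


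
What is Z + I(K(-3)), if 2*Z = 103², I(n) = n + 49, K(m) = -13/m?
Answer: 32147/6 ≈ 5357.8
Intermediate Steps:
I(n) = 49 + n
Z = 10609/2 (Z = (½)*103² = (½)*10609 = 10609/2 ≈ 5304.5)
Z + I(K(-3)) = 10609/2 + (49 - 13/(-3)) = 10609/2 + (49 - 13*(-⅓)) = 10609/2 + (49 + 13/3) = 10609/2 + 160/3 = 32147/6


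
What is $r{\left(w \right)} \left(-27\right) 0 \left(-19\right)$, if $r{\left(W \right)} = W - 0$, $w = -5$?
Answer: $0$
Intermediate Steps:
$r{\left(W \right)} = W$ ($r{\left(W \right)} = W + 0 = W$)
$r{\left(w \right)} \left(-27\right) 0 \left(-19\right) = \left(-5\right) \left(-27\right) 0 \left(-19\right) = 135 \cdot 0 \left(-19\right) = 0 \left(-19\right) = 0$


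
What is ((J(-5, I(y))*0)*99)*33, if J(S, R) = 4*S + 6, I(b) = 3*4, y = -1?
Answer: 0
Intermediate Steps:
I(b) = 12
J(S, R) = 6 + 4*S
((J(-5, I(y))*0)*99)*33 = (((6 + 4*(-5))*0)*99)*33 = (((6 - 20)*0)*99)*33 = (-14*0*99)*33 = (0*99)*33 = 0*33 = 0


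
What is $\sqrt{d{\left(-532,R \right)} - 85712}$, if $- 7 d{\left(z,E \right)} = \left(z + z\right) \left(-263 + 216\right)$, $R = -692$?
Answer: $2 i \sqrt{23214} \approx 304.72 i$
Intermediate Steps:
$d{\left(z,E \right)} = \frac{94 z}{7}$ ($d{\left(z,E \right)} = - \frac{\left(z + z\right) \left(-263 + 216\right)}{7} = - \frac{2 z \left(-47\right)}{7} = - \frac{\left(-94\right) z}{7} = \frac{94 z}{7}$)
$\sqrt{d{\left(-532,R \right)} - 85712} = \sqrt{\frac{94}{7} \left(-532\right) - 85712} = \sqrt{-7144 - 85712} = \sqrt{-92856} = 2 i \sqrt{23214}$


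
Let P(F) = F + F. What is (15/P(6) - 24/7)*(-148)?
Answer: 2257/7 ≈ 322.43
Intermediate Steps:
P(F) = 2*F
(15/P(6) - 24/7)*(-148) = (15/((2*6)) - 24/7)*(-148) = (15/12 - 24*1/7)*(-148) = (15*(1/12) - 24/7)*(-148) = (5/4 - 24/7)*(-148) = -61/28*(-148) = 2257/7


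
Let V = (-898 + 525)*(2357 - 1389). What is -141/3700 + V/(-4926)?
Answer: 667621117/9113100 ≈ 73.260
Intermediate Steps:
V = -361064 (V = -373*968 = -361064)
-141/3700 + V/(-4926) = -141/3700 - 361064/(-4926) = -141*1/3700 - 361064*(-1/4926) = -141/3700 + 180532/2463 = 667621117/9113100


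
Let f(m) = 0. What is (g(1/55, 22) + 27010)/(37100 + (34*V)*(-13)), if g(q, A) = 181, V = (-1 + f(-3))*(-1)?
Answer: 27191/36658 ≈ 0.74175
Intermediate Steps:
V = 1 (V = (-1 + 0)*(-1) = -1*(-1) = 1)
(g(1/55, 22) + 27010)/(37100 + (34*V)*(-13)) = (181 + 27010)/(37100 + (34*1)*(-13)) = 27191/(37100 + 34*(-13)) = 27191/(37100 - 442) = 27191/36658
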